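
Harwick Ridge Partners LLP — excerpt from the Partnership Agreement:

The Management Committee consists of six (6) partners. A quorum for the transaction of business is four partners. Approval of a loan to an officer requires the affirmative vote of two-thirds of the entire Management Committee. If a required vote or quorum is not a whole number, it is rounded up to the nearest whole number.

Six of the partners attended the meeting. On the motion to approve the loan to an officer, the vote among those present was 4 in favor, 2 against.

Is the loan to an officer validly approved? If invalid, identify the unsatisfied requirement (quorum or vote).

Quorum: 6 present; quorum is 4. Satisfied.
Vote: the loan to an officer requires two-thirds of the entire Management Committee (6). 2/3 of 6 = 4, so 4 affirmative votes are needed; 4 voted in favor. Satisfied.

Valid — all requirements satisfied.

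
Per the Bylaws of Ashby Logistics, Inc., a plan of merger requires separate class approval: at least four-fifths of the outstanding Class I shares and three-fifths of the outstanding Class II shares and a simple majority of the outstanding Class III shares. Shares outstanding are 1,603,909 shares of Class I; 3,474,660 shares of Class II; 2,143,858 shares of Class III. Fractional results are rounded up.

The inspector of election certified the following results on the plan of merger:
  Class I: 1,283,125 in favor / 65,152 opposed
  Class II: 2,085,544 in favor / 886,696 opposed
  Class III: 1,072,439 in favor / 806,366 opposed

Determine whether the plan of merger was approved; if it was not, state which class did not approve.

Class I: 4/5 of 1603909 = 1283127.20, rounded up to 1283128; 1,283,128 required, 1,283,125 in favor — not approved.
Class II: 3/5 of 3474660 = 2084796; 2,084,796 required, 2,085,544 in favor — approved.
Class III: a majority of 2143858 is 1071930; 1,071,930 required, 1,072,439 in favor — approved.

Not approved — the Class I shares did not give the required vote.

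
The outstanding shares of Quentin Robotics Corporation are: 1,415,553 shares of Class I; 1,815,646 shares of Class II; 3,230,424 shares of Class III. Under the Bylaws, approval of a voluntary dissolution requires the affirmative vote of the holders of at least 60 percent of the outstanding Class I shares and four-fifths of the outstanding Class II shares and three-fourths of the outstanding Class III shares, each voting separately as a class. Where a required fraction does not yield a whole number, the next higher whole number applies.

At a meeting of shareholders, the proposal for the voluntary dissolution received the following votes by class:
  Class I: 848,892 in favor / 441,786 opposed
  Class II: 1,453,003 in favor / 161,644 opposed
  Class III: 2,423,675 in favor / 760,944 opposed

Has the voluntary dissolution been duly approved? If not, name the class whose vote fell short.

Class I: 3/5 of 1415553 = 849331.80, rounded up to 849332; 849,332 required, 848,892 in favor — not approved.
Class II: 4/5 of 1815646 = 1452516.80, rounded up to 1452517; 1,452,517 required, 1,453,003 in favor — approved.
Class III: 3/4 of 3230424 = 2422818; 2,422,818 required, 2,423,675 in favor — approved.

Not approved — the Class I shares did not give the required vote.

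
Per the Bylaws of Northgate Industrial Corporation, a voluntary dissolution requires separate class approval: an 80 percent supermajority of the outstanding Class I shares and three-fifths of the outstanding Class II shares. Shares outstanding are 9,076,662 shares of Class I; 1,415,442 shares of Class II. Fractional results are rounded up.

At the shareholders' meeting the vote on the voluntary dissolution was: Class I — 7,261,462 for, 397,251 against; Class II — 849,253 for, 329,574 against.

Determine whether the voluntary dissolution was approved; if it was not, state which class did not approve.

Not approved — the Class II shares did not give the required vote.

Class I: 4/5 of 9076662 = 7261329.60, rounded up to 7261330; 7,261,330 required, 7,261,462 in favor — approved.
Class II: 3/5 of 1415442 = 849265.20, rounded up to 849266; 849,266 required, 849,253 in favor — not approved.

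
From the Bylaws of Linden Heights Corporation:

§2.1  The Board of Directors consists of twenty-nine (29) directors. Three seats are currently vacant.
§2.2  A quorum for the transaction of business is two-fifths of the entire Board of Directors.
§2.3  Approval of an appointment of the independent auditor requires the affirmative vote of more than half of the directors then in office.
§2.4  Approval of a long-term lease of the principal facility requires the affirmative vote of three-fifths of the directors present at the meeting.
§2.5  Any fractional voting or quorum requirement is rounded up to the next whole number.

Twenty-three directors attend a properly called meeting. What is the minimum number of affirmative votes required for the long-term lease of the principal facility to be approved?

14

The long-term lease of the principal facility requires three-fifths of the directors present (23).
3/5 of 23 = 13.80, rounded up to 14.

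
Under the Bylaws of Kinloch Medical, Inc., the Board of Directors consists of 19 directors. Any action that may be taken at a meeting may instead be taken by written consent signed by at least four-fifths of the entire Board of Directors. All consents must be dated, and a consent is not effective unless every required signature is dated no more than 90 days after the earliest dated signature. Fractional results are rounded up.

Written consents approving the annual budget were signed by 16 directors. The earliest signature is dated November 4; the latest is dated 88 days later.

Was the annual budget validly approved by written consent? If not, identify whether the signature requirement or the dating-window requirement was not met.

Effective — both the signature and dating-window requirements are satisfied.

Signatures required: at least four-fifths of 19 — 4/5 of 19 = 15.20, rounded up to 16, so 16 needed; 16 signed. Sufficient.
Dating window: the latest signature is 88 days after the earliest; the limit is 90 days. Within the window.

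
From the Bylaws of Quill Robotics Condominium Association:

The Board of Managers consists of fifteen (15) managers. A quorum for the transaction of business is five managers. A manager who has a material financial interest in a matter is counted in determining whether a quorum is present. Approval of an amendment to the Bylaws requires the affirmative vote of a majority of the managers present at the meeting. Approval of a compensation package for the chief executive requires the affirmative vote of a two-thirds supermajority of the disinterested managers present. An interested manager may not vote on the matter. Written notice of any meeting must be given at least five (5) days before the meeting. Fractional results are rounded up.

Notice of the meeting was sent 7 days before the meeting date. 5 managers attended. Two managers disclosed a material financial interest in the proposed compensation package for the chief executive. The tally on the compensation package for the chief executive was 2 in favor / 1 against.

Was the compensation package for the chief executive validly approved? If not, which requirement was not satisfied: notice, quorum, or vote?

Notice: 7 days given; 5 required (7 ≥ 5). Satisfied.
Quorum: 5 present (interested managers count toward quorum); quorum is 5. Satisfied.
Vote: the compensation package for the chief executive requires two-thirds of the disinterested managers present (5 − 2 = 3). 2/3 of 3 = 2, so 2 affirmative votes are needed; 2 voted in favor. Satisfied.

Valid — all requirements satisfied.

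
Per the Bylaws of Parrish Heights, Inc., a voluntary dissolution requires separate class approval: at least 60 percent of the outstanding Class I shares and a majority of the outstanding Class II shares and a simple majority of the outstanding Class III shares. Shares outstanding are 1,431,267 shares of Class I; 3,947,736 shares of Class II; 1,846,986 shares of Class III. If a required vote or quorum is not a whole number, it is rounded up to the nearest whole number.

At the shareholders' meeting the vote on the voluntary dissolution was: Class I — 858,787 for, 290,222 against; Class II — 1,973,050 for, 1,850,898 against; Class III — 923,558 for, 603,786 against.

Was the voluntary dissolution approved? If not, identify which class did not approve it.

Class I: 3/5 of 1431267 = 858760.20, rounded up to 858761; 858,761 required, 858,787 in favor — approved.
Class II: a majority of 3947736 is 1973869; 1,973,869 required, 1,973,050 in favor — not approved.
Class III: a majority of 1846986 is 923494; 923,494 required, 923,558 in favor — approved.

Not approved — the Class II shares did not give the required vote.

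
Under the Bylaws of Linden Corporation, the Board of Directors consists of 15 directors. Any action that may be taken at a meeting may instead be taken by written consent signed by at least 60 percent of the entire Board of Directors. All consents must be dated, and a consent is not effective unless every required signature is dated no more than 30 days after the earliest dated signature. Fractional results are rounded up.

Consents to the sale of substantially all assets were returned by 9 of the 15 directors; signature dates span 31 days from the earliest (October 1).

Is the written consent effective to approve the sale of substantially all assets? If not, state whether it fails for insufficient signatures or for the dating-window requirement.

Signatures required: at least 60 percent of 15 — 3/5 of 15 = 9, so 9 needed; 9 signed. Sufficient.
Dating window: the latest signature is 31 days after the earliest; the limit is 30 days. Outside the window.

Not effective — dating-window requirement not satisfied.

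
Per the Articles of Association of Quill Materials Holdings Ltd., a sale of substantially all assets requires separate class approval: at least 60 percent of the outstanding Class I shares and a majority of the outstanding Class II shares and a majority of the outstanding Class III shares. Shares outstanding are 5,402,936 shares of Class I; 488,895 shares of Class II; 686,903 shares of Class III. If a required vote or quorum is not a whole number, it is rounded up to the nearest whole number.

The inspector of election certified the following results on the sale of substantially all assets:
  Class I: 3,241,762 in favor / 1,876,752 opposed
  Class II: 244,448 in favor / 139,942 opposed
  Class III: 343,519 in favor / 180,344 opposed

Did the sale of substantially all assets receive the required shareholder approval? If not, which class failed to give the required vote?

Approved — every class gave the required vote.

Class I: 3/5 of 5402936 = 3241761.60, rounded up to 3241762; 3,241,762 required, 3,241,762 in favor — approved.
Class II: a majority of 488895 is 244448; 244,448 required, 244,448 in favor — approved.
Class III: a majority of 686903 is 343452; 343,452 required, 343,519 in favor — approved.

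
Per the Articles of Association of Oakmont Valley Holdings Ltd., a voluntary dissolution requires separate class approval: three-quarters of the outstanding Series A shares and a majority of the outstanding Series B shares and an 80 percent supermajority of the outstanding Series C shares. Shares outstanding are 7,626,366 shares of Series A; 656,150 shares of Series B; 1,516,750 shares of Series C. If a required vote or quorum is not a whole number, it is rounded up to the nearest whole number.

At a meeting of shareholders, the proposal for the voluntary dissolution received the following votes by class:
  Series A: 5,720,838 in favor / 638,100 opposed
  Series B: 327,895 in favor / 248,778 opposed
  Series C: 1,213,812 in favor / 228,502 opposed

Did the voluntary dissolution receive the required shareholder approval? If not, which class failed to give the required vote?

Not approved — the Series B shares did not give the required vote.

Series A: 3/4 of 7626366 = 5719774.50, rounded up to 5719775; 5,719,775 required, 5,720,838 in favor — approved.
Series B: a majority of 656150 is 328076; 328,076 required, 327,895 in favor — not approved.
Series C: 4/5 of 1516750 = 1213400; 1,213,400 required, 1,213,812 in favor — approved.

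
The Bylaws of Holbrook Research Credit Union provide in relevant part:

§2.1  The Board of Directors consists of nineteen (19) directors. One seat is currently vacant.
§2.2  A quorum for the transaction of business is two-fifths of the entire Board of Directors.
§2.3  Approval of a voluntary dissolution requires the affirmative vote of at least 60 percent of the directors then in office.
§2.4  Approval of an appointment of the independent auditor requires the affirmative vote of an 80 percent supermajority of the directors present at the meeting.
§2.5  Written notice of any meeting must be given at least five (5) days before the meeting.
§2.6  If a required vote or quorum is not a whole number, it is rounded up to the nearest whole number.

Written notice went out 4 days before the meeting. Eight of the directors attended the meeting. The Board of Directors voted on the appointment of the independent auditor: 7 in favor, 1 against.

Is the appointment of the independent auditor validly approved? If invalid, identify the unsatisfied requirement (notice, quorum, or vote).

Invalid — notice requirement not satisfied.

Notice: 4 days given; 5 required (4 < 5). Not satisfied.
Quorum: 8 present; quorum is 8. Satisfied.
Vote: the appointment of the independent auditor requires four-fifths of the directors present (8). 4/5 of 8 = 6.40, rounded up to 7, so 7 affirmative votes are needed; 7 voted in favor. Satisfied.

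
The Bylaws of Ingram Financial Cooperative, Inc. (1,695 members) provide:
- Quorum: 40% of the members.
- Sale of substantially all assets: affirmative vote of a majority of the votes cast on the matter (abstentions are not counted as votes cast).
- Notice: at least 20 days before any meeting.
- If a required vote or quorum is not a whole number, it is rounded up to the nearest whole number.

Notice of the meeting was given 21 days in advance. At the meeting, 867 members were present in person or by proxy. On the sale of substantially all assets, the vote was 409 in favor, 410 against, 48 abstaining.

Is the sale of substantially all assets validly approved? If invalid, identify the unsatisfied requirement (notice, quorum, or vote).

Notice: 21 days given; 20 required. Satisfied.
Quorum: 40% of 1,695 = 678; 867 present. Satisfied.
Vote: requires a majority of the votes cast (867 − 48 abstaining = 819); a majority of 819 is 410, so 410 needed; 409 in favor. Not satisfied.

Invalid — vote requirement not satisfied.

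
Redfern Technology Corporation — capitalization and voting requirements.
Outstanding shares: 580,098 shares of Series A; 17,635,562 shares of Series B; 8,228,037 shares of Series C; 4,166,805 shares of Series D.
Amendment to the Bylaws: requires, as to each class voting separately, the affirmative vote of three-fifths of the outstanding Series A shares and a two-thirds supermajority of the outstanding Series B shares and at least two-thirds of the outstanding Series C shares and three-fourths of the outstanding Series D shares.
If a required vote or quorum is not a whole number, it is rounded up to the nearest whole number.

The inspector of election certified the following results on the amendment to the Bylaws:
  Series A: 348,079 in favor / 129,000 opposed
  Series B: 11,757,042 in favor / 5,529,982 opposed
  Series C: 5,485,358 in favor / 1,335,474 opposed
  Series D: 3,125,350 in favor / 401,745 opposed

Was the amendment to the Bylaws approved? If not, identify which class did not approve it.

Series A: 3/5 of 580098 = 348058.80, rounded up to 348059; 348,059 required, 348,079 in favor — approved.
Series B: 2/3 of 17635562 = 11757041.33, rounded up to 11757042; 11,757,042 required, 11,757,042 in favor — approved.
Series C: 2/3 of 8228037 = 5485358; 5,485,358 required, 5,485,358 in favor — approved.
Series D: 3/4 of 4166805 = 3125103.75, rounded up to 3125104; 3,125,104 required, 3,125,350 in favor — approved.

Approved — every class gave the required vote.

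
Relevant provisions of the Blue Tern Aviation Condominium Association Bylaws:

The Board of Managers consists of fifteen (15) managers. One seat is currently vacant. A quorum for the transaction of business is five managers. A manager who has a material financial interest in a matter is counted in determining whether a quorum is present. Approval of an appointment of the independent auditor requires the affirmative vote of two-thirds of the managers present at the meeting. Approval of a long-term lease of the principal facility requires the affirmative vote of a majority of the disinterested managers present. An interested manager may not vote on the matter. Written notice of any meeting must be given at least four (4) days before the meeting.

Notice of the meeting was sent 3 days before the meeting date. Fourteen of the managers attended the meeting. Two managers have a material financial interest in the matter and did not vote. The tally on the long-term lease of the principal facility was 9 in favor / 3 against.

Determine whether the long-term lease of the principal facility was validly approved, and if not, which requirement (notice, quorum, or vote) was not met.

Invalid — notice requirement not satisfied.

Notice: 3 days given; 4 required (3 < 4). Not satisfied.
Quorum: 14 present (interested managers count toward quorum); quorum is 5. Satisfied.
Vote: the long-term lease of the principal facility requires a majority of the disinterested managers present (14 − 2 = 12). A majority of 12 is 7, so 7 affirmative votes are needed; 9 voted in favor. Satisfied.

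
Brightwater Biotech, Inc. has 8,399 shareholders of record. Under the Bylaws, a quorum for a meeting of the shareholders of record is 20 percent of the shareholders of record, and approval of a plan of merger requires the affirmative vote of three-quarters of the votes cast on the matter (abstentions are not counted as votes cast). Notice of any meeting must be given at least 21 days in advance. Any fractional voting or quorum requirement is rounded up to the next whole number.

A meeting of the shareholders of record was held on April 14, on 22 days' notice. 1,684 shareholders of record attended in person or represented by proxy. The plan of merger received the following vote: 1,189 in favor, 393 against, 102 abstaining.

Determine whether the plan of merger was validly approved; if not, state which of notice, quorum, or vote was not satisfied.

Notice: 22 days given; 21 required. Satisfied.
Quorum: 20% of 8,399 = 1,679.80, rounded up to 1,680; 1,684 present. Satisfied.
Vote: requires three-fourths of the votes cast (1,684 − 102 abstaining = 1,582); 3/4 of 1582 = 1186.50, rounded up to 1187, so 1,187 needed; 1,189 in favor. Satisfied.

Valid — all requirements satisfied.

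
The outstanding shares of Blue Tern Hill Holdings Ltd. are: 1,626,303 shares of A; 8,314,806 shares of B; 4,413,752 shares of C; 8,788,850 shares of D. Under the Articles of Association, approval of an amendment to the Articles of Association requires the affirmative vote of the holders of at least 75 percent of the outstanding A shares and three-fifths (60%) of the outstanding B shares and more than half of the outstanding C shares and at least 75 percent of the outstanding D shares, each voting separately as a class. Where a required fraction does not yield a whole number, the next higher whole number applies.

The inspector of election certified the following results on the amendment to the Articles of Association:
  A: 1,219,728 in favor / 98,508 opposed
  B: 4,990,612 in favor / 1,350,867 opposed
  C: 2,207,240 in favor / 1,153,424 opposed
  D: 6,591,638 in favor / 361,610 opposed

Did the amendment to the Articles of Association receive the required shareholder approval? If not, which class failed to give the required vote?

A: 3/4 of 1626303 = 1219727.25, rounded up to 1219728; 1,219,728 required, 1,219,728 in favor — approved.
B: 3/5 of 8314806 = 4988883.60, rounded up to 4988884; 4,988,884 required, 4,990,612 in favor — approved.
C: a majority of 4413752 is 2206877; 2,206,877 required, 2,207,240 in favor — approved.
D: 3/4 of 8788850 = 6591637.50, rounded up to 6591638; 6,591,638 required, 6,591,638 in favor — approved.

Approved — every class gave the required vote.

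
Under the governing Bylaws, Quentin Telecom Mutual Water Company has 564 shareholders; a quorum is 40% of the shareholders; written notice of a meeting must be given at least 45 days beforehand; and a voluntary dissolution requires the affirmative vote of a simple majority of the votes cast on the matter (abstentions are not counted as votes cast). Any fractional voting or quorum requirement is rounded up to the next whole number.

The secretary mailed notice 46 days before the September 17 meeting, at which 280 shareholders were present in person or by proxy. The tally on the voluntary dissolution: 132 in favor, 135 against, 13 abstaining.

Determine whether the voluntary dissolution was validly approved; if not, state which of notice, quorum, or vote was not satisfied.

Notice: 46 days given; 45 required. Satisfied.
Quorum: 40% of 564 = 225.60, rounded up to 226; 280 present. Satisfied.
Vote: requires a majority of the votes cast (280 − 13 abstaining = 267); a majority of 267 is 134, so 134 needed; 132 in favor. Not satisfied.

Invalid — vote requirement not satisfied.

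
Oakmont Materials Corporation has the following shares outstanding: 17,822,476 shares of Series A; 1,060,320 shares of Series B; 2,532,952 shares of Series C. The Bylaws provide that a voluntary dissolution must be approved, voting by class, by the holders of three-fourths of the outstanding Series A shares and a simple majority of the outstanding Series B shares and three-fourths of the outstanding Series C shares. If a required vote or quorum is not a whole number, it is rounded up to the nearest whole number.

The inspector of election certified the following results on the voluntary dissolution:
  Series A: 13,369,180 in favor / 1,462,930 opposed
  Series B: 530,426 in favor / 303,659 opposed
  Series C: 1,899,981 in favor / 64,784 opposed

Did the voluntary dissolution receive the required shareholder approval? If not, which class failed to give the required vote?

Series A: 3/4 of 17822476 = 13366857; 13,366,857 required, 13,369,180 in favor — approved.
Series B: a majority of 1060320 is 530161; 530,161 required, 530,426 in favor — approved.
Series C: 3/4 of 2532952 = 1899714; 1,899,714 required, 1,899,981 in favor — approved.

Approved — every class gave the required vote.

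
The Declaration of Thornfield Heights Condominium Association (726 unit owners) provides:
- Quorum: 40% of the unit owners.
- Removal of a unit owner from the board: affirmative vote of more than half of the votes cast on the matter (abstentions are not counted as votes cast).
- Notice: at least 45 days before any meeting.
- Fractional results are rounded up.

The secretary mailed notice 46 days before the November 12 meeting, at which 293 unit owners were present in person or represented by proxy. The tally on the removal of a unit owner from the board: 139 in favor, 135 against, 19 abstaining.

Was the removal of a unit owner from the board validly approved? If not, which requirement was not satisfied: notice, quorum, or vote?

Valid — all requirements satisfied.

Notice: 46 days given; 45 required. Satisfied.
Quorum: 40% of 726 = 290.40, rounded up to 291; 293 present. Satisfied.
Vote: requires a majority of the votes cast (293 − 19 abstaining = 274); a majority of 274 is 138, so 138 needed; 139 in favor. Satisfied.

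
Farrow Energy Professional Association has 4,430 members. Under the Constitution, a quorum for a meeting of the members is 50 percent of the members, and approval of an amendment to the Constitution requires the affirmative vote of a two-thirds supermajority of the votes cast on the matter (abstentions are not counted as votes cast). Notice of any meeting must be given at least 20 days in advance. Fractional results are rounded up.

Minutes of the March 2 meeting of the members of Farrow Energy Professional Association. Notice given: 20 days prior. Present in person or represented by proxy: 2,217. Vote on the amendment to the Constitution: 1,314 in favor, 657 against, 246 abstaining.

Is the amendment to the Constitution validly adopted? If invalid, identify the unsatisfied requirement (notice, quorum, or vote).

Notice: 20 days given; 20 required. Satisfied.
Quorum: 50% of 4,430 = 2,215; 2,217 present. Satisfied.
Vote: requires two-thirds of the votes cast (2,217 − 246 abstaining = 1,971); 2/3 of 1971 = 1314, so 1,314 needed; 1,314 in favor. Satisfied.

Valid — all requirements satisfied.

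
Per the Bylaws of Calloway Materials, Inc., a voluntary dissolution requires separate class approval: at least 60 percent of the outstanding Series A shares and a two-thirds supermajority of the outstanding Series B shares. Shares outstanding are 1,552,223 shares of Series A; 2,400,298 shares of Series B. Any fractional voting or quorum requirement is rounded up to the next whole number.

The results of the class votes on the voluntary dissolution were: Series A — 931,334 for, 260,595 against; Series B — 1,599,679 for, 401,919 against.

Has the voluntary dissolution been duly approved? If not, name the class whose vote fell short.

Not approved — the Series B shares did not give the required vote.

Series A: 3/5 of 1552223 = 931333.80, rounded up to 931334; 931,334 required, 931,334 in favor — approved.
Series B: 2/3 of 2400298 = 1600198.67, rounded up to 1600199; 1,600,199 required, 1,599,679 in favor — not approved.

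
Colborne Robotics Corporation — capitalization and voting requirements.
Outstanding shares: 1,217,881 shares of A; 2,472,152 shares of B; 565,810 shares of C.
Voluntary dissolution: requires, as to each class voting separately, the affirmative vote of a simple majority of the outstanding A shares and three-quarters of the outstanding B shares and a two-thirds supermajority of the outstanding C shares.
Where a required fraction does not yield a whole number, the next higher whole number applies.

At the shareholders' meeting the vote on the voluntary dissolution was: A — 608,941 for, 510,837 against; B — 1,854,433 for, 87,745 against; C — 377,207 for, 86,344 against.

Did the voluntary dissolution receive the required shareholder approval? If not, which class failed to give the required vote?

Approved — every class gave the required vote.

A: a majority of 1217881 is 608941; 608,941 required, 608,941 in favor — approved.
B: 3/4 of 2472152 = 1854114; 1,854,114 required, 1,854,433 in favor — approved.
C: 2/3 of 565810 = 377206.67, rounded up to 377207; 377,207 required, 377,207 in favor — approved.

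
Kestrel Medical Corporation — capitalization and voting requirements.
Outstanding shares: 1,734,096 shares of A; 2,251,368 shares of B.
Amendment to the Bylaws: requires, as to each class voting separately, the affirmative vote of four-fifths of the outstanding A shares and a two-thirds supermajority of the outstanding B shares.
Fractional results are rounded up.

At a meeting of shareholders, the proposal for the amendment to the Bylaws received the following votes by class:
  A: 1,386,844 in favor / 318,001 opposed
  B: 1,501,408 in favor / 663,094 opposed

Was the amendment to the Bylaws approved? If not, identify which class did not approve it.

Not approved — the A shares did not give the required vote.

A: 4/5 of 1734096 = 1387276.80, rounded up to 1387277; 1,387,277 required, 1,386,844 in favor — not approved.
B: 2/3 of 2251368 = 1500912; 1,500,912 required, 1,501,408 in favor — approved.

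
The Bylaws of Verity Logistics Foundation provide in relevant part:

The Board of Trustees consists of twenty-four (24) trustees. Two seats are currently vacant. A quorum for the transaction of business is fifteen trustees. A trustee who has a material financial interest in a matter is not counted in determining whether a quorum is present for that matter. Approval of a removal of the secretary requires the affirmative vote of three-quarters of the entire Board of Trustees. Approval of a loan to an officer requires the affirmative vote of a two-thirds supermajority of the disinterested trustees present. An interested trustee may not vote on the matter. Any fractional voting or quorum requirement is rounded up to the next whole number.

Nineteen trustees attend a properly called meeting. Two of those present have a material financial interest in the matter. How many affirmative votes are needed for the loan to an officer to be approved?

The loan to an officer requires two-thirds of the disinterested trustees present (19 − 2 = 17).
2/3 of 17 = 11.33, rounded up to 12.

12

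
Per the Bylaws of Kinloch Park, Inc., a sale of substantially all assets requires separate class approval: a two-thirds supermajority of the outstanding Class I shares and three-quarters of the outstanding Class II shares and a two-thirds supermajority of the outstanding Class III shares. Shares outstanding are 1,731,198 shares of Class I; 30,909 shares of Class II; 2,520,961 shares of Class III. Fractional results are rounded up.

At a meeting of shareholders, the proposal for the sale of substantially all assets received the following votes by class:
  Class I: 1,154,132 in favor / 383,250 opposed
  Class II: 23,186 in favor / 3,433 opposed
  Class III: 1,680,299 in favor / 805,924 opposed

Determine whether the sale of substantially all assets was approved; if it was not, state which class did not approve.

Class I: 2/3 of 1731198 = 1154132; 1,154,132 required, 1,154,132 in favor — approved.
Class II: 3/4 of 30909 = 23181.75, rounded up to 23182; 23,182 required, 23,186 in favor — approved.
Class III: 2/3 of 2520961 = 1680640.67, rounded up to 1680641; 1,680,641 required, 1,680,299 in favor — not approved.

Not approved — the Class III shares did not give the required vote.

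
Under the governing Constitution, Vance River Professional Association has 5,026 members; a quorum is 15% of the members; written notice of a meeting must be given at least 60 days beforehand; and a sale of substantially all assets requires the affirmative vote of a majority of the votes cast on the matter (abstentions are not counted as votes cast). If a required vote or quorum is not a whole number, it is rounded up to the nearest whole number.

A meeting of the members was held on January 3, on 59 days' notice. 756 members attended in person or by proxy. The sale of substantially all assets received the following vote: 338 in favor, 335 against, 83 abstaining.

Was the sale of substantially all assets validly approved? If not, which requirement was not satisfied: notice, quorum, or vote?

Notice: 59 days given; 60 required. Not satisfied.
Quorum: 15% of 5,026 = 753.90, rounded up to 754; 756 present. Satisfied.
Vote: requires a majority of the votes cast (756 − 83 abstaining = 673); a majority of 673 is 337, so 337 needed; 338 in favor. Satisfied.

Invalid — notice requirement not satisfied.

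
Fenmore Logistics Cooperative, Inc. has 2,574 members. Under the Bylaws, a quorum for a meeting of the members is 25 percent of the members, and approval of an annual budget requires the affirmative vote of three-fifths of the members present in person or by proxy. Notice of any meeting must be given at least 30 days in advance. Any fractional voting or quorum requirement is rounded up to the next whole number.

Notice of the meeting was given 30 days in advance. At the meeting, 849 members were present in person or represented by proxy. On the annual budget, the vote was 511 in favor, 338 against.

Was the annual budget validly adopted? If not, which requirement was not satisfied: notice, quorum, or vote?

Notice: 30 days given; 30 required. Satisfied.
Quorum: 25% of 2,574 = 643.50, rounded up to 644; 849 present. Satisfied.
Vote: requires three-fifths of those present (849); 3/5 of 849 = 509.40, rounded up to 510, so 510 needed; 511 in favor. Satisfied.

Valid — all requirements satisfied.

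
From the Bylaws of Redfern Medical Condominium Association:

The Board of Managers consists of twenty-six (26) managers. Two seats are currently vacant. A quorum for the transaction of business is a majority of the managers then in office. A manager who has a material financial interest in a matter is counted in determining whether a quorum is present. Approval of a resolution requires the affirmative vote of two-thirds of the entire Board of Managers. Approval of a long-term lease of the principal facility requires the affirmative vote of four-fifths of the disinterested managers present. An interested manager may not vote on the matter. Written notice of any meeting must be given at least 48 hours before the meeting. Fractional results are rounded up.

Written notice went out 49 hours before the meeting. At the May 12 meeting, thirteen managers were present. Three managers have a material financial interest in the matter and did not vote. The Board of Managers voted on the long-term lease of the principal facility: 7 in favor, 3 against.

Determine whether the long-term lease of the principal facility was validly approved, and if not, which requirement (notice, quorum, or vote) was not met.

Notice: 49 hours given; 48 required (49 ≥ 48). Satisfied.
Quorum: 13 present (interested managers count toward quorum); quorum is 13. Satisfied.
Vote: the long-term lease of the principal facility requires four-fifths of the disinterested managers present (13 − 3 = 10). 4/5 of 10 = 8, so 8 affirmative votes are needed; 7 voted in favor. Not satisfied.

Invalid — vote requirement not satisfied.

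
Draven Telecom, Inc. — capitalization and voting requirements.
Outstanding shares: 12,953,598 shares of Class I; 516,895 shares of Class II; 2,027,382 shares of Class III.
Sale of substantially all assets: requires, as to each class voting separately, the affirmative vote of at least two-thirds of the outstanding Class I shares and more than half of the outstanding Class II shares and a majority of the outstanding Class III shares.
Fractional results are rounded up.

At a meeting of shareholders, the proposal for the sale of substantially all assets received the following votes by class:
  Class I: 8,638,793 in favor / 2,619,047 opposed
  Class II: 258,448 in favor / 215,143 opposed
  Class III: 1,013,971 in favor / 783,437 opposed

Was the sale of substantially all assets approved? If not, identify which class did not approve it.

Class I: 2/3 of 12953598 = 8635732; 8,635,732 required, 8,638,793 in favor — approved.
Class II: a majority of 516895 is 258448; 258,448 required, 258,448 in favor — approved.
Class III: a majority of 2027382 is 1013692; 1,013,692 required, 1,013,971 in favor — approved.

Approved — every class gave the required vote.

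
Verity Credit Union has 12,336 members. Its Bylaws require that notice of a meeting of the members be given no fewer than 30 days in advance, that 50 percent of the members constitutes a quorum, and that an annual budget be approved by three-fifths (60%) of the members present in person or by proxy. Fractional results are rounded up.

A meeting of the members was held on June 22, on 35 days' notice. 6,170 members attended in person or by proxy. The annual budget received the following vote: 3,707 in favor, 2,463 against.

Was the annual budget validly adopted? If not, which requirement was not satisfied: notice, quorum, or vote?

Notice: 35 days given; 30 required. Satisfied.
Quorum: 50% of 12,336 = 6,168; 6,170 present. Satisfied.
Vote: requires three-fifths of those present (6,170); 3/5 of 6170 = 3702, so 3,702 needed; 3,707 in favor. Satisfied.

Valid — all requirements satisfied.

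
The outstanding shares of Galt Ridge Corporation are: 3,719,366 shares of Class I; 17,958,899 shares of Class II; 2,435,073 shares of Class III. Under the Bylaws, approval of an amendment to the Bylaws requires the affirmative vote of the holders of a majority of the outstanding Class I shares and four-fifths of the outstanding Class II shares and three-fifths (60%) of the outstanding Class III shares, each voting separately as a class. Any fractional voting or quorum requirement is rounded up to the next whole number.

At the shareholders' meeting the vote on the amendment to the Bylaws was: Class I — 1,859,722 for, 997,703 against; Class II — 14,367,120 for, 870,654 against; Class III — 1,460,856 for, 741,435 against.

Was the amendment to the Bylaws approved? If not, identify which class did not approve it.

Class I: a majority of 3719366 is 1859684; 1,859,684 required, 1,859,722 in favor — approved.
Class II: 4/5 of 17958899 = 14367119.20, rounded up to 14367120; 14,367,120 required, 14,367,120 in favor — approved.
Class III: 3/5 of 2435073 = 1461043.80, rounded up to 1461044; 1,461,044 required, 1,460,856 in favor — not approved.

Not approved — the Class III shares did not give the required vote.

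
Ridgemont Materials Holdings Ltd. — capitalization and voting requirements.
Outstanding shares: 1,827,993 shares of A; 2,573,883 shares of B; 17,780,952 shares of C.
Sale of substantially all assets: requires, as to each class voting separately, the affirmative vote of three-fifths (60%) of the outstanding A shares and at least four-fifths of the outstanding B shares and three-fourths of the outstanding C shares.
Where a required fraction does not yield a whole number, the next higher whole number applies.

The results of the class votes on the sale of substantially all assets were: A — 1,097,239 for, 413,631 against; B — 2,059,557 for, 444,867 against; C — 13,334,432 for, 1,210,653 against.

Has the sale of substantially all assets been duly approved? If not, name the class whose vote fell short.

Not approved — the C shares did not give the required vote.

A: 3/5 of 1827993 = 1096795.80, rounded up to 1096796; 1,096,796 required, 1,097,239 in favor — approved.
B: 4/5 of 2573883 = 2059106.40, rounded up to 2059107; 2,059,107 required, 2,059,557 in favor — approved.
C: 3/4 of 17780952 = 13335714; 13,335,714 required, 13,334,432 in favor — not approved.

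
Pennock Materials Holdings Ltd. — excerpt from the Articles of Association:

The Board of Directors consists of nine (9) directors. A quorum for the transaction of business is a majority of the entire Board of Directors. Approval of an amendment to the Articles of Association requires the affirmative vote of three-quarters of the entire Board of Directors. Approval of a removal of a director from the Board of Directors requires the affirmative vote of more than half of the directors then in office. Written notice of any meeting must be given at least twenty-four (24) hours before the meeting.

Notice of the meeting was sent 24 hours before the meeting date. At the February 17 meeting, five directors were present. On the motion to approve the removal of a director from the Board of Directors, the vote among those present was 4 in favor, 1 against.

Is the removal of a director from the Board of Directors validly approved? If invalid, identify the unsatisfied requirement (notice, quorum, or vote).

Invalid — vote requirement not satisfied.

Notice: 24 hours given; 24 required (24 ≥ 24). Satisfied.
Quorum: 5 present; quorum is 5. Satisfied.
Vote: the removal of a director from the Board of Directors requires a majority of the directors then in office (9). A majority of 9 is 5, so 5 affirmative votes are needed; 4 voted in favor. Not satisfied.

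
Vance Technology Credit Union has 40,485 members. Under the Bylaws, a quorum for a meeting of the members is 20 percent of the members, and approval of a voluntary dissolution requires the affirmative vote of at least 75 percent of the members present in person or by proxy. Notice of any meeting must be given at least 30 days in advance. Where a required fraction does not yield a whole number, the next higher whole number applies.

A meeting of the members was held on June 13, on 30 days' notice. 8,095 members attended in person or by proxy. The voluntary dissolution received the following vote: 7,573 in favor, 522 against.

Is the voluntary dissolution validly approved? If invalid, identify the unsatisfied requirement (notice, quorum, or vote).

Invalid — quorum requirement not satisfied.

Notice: 30 days given; 30 required. Satisfied.
Quorum: 20% of 40,485 = 8,097; 8,095 present. Not satisfied.
Vote: requires three-fourths of those present (8,095); 3/4 of 8095 = 6071.25, rounded up to 6072, so 6,072 needed; 7,573 in favor. Satisfied.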